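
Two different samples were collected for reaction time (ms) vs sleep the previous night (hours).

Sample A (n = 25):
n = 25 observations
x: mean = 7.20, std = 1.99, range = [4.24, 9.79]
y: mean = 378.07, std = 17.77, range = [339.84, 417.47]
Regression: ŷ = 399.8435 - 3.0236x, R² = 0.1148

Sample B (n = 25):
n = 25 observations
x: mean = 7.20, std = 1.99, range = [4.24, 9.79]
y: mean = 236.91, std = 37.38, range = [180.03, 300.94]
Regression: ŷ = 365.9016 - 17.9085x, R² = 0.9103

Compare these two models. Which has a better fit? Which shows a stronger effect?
Model B has the better fit (R² = 0.9103 vs 0.1148). Model B shows the stronger effect (|β₁| = 17.9085 vs 3.0236).

Model Comparison:

Goodness of fit (R²):
- Model A: R² = 0.1148 → 11.48% of variance in reaction time explained
- Model B: R² = 0.9103 → 91.03% of variance in reaction time explained
- 0.9103 > 0.1148 → Model B has the better fit

Effect size (slope magnitude):
- Model A: β₁ = -3.0236 → predicted reaction time falls 3.0236 ms per additional hour of sleep
- Model B: β₁ = -17.9085 → predicted reaction time falls 17.9085 ms per additional hour of sleep
- |-3.0236| < |-17.9085| → Model B shows the stronger marginal effect

Note: A steeper slope doesn't make a better model if the scatter around the line is large.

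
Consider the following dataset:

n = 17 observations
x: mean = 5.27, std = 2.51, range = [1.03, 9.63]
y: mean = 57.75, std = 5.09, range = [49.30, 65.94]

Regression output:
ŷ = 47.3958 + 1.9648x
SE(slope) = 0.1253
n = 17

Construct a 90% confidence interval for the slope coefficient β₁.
The 90% CI for β₁ is (1.7451, 2.1845)

Confidence interval for the slope:

The 90% CI for β₁ is: β̂₁ ± t*(α/2, n-2) × SE(β̂₁)

Step 1: Find critical t-value
- Confidence level = 0.9
- Degrees of freedom = n - 2 = 17 - 2 = 15
- t*(α/2, 15) = 1.7531

Step 2: Calculate margin of error
Margin = 1.7531 × 0.1253 = 0.2197

Step 3: Construct interval
CI = 1.9648 ± 0.2197
CI = (1.7451, 2.1845)

Interpretation: each one-unit increase in x is associated with a change in mean y of between 1.7451 and 2.1845, with 90% confidence.
Both endpoints are positive, so the data support a genuinely positive slope at this confidence level.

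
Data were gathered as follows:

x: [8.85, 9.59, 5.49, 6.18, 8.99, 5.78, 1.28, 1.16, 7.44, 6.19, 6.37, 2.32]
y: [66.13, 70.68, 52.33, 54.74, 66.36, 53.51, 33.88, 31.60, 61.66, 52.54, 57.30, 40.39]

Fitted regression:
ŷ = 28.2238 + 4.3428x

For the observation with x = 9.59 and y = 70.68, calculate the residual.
Residual = 0.8087

The residual is the difference between the actual value and the predicted value:

Residual = y - ŷ

Step 1: Calculate predicted value
ŷ = 28.2238 + 4.3428 × 9.59
ŷ = 69.8713

Step 2: Calculate residual
Residual = 70.68 - 69.8713
Residual = 0.8087

Interpretation: the model underestimates the actual value by 0.8087 at this point (positive residual → observation lies above the fitted line).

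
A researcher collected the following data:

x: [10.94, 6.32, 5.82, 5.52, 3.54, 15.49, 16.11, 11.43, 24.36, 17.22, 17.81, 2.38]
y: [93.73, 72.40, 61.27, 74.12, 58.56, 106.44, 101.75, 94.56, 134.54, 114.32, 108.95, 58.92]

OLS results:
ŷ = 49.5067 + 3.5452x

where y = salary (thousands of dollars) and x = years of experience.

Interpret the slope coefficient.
An increase of one year in experience is associated with a 3.5452 thousand dollars increase in predicted salary.

The slope coefficient β₁ = 3.5452 represents the marginal effect of experience on salary.

Interpretation:
- Experience up by 1 year → predicted salary increases by 3.5452 thousand dollars
- This is a linear approximation: the same per-unit change is assumed across the whole observed x range
- The slope describes association in these data, not necessarily a causal effect

The intercept β₀ = 49.5067 is the predicted salary when experience = 0; since the smallest observed x is 2.38, this is an extrapolation and mainly anchors the line.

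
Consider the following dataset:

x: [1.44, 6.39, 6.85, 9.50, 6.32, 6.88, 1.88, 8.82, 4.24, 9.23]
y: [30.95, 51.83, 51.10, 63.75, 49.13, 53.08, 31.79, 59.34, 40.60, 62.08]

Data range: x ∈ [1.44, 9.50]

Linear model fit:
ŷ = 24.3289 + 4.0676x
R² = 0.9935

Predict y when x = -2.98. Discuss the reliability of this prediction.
ŷ = 12.2075, but this is extrapolation (below the data range [1.44, 9.50]) and may be unreliable.

Prediction calculation:
ŷ = 24.3289 + 4.0676 × (-2.98)
ŷ = 12.2075

Reliability:
- Data range: x ∈ [1.44, 9.50]
- Prediction point: x = -2.98 is 4.42 units below the observed range → this is EXTRAPOLATION, not interpolation

Why that matters here:
- The standard error of prediction grows with (x − x̄)², and x = -2.98 is far from x̄ = 6.15
- Real relationships often flatten, saturate, or turn nonlinear at extremes

Report the number if required, but flag clearly that it is an extrapolation.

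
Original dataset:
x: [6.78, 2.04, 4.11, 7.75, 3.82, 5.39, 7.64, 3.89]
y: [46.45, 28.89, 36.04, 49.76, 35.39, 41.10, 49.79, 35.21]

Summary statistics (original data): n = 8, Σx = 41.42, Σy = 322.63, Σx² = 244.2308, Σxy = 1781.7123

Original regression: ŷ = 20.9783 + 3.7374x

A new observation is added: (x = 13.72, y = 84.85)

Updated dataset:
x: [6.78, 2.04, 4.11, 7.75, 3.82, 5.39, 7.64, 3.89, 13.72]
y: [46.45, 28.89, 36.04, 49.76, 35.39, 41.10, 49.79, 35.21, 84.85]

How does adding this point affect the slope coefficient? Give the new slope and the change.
Adding the point moves β₁ from 3.7374 to 4.7479, i.e. it increases by 1.0105 (+27.0%).

x = 13.72 lies well outside the original x-range [2.04, 7.75] (x̄ ≈ 5.18), so this observation has high leverage and can move the slope substantially.

Step 1: Update the sums with the new point (n goes from 8 to 9)
Σx  = 41.42 + 13.72 = 55.14
Σy  = 322.63 + 84.85 = 407.48
Σx² = 244.2308 + 13.72² = 244.2308 + 188.2384 = 432.4692
Σxy = 1781.7123 + 13.72×84.85 = 1781.7123 + 1164.1420 = 2945.8543

Step 2: Recompute the slope with b₁ = (nΣxy − ΣxΣy) / (nΣx² − (Σx)²)
Numerator   = 9×2945.8543 − 55.14×407.48 = 26512.6887 − 22468.4472 = 4044.2415
Denominator = 9×432.4692 − 55.14² = 3892.2228 − 3040.4196 = 851.8032
b₁(new) = 4044.2415 / 851.8032 = 4.7479

(Same formula on the original sums: (8×1781.7123 − 41.42×322.63) / (8×244.2308 − 41.42²) = 890.3638 / 238.2300 = 3.7374, matching the given fit.)

Step 3: Change in slope
Δβ₁ = 4.7479 − 3.7374 = +1.0105
Relative change = +1.0105 / 3.7374 × 100% = +27.0%
→ the slope increases when the point is added.

A high-leverage point only changes the slope if it is off the original line; here y = 84.85 is above the original trend, so the slope increases.
In practice: check such a point for data-entry or measurement error; examine leverage (hᵢ) and Cook's distance rather than deleting it automatically.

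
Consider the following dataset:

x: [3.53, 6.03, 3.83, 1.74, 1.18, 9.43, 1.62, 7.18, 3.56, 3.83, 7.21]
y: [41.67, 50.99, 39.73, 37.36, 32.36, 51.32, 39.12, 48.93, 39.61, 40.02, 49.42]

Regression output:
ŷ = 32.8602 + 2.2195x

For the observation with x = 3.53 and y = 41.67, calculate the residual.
Residual = 0.9750

The residual is the difference between the actual value and the predicted value:

Residual = y - ŷ

Step 1: Calculate predicted value
ŷ = 32.8602 + 2.2195 × 3.53
ŷ = 40.6950

Step 2: Calculate residual
Residual = 41.67 - 40.6950
Residual = 0.9750

Interpretation: the model underestimates the actual value by 0.9750 at this point (positive residual → observation lies above the fitted line).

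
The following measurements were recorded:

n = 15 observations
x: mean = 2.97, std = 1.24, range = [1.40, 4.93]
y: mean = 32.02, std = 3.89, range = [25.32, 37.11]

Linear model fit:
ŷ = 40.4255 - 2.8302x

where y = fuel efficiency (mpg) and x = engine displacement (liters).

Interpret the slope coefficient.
For each additional liter of engine displacement, predicted fuel efficiency decreases by approximately 2.8302 mpg.

β₁ = -2.8302 is the change in predicted fuel efficiency (mpg) per additional liter of engine displacement.

Interpretation:
- Engine displacement up by 1 liter → predicted fuel efficiency decreases by 2.8302 mpg
- This is a linear approximation: the same per-unit change is assumed across the whole observed x range
- The slope describes association in these data, not necessarily a causal effect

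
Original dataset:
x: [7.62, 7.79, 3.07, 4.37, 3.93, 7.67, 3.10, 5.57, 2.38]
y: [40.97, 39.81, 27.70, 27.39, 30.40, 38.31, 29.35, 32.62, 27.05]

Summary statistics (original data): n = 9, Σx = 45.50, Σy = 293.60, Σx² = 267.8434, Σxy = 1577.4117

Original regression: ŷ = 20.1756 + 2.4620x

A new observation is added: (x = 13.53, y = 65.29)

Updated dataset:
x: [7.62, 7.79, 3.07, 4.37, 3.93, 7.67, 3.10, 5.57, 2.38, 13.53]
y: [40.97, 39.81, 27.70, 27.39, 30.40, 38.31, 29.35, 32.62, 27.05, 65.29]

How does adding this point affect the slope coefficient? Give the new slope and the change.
The slope changes from 2.4620 to 3.3407 (change of +0.8787, or +35.7%).

x = 13.53 lies well outside the original x-range [2.38, 7.79] (x̄ ≈ 5.06), so this observation has high leverage and can move the slope substantially.

Step 1: Update the sums with the new point (n goes from 9 to 10)
Σx  = 45.50 + 13.53 = 59.03
Σy  = 293.60 + 65.29 = 358.89
Σx² = 267.8434 + 13.53² = 267.8434 + 183.0609 = 450.9043
Σxy = 1577.4117 + 13.53×65.29 = 1577.4117 + 883.3737 = 2460.7854

Step 2: Recompute the slope with b₁ = (nΣxy − ΣxΣy) / (nΣx² − (Σx)²)
Numerator   = 10×2460.7854 − 59.03×358.89 = 24607.8540 − 21185.2767 = 3422.5773
Denominator = 10×450.9043 − 59.03² = 4509.0430 − 3484.5409 = 1024.5021
b₁(new) = 3422.5773 / 1024.5021 = 3.3407

(Same formula on the original sums: (9×1577.4117 − 45.50×293.60) / (9×267.8434 − 45.50²) = 837.9053 / 340.3406 = 2.4620, matching the given fit.)

Step 3: Change in slope
Δβ₁ = 3.3407 − 2.4620 = +0.8787
Relative change = +0.8787 / 2.4620 × 100% = +35.7%
→ the slope increases when the point is added.

Because the point sits above the extension of the original line at a high-leverage x, it tilts the fit up.
In practice: check such a point for data-entry or measurement error.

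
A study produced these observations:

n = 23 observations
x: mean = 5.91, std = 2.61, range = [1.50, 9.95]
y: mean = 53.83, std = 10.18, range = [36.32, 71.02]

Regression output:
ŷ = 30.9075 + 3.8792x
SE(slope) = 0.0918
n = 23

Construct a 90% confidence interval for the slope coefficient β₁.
The 90% CI for β₁ is (3.7212, 4.0372)

Confidence interval for the slope:

The 90% CI for β₁ is: β̂₁ ± t*(α/2, n-2) × SE(β̂₁)

Step 1: Find critical t-value
- Confidence level = 0.9
- Degrees of freedom = n - 2 = 23 - 2 = 21
- t*(α/2, 21) = 1.7207

Step 2: Calculate margin of error
Margin = 1.7207 × 0.0918 = 0.1580

Step 3: Construct interval
CI = 3.8792 ± 0.1580
CI = (3.7212, 4.0372)

Interpretation: intervals built this way capture the true β₁ in 90% of repeated samples; here the plausible range for the per-unit effect of x on y is 3.7212 to 4.0372.
Since 0 is outside the interval, a two-sided test at α = 0.10 would reject H₀: β₁ = 0.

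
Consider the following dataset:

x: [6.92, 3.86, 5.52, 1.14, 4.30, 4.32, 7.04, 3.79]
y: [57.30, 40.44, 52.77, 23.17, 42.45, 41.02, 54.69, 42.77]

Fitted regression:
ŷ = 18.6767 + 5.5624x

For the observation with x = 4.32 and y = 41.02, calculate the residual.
Residual = -1.6863

The residual is the difference between the actual value and the predicted value:

Residual = y - ŷ

Step 1: Calculate predicted value
ŷ = 18.6767 + 5.5624 × 4.32
ŷ = 42.7063

Step 2: Calculate residual
Residual = 41.02 - 42.7063
Residual = -1.6863

Sign check: y < ŷ, so the point is below the line and the fit overestimates here.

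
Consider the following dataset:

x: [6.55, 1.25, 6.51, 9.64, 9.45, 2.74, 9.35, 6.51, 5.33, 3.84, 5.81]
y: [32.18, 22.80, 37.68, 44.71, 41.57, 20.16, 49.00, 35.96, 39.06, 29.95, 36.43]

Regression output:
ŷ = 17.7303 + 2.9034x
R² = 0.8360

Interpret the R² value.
The model explains 83.60% of the variance in y (R² = 0.8360), leaving 16.40% unexplained; the fit is strong.

R² (coefficient of determination) measures the proportion of variance in y explained by the regression model.

Here R² = 0.8360:
- Explained: 83.60% of the variation in y
- Unexplained (residual): 100% − 83.60% = 16.40%
- Rule of thumb (below 0.3 weak; 0.3 to below 0.7 moderate; 0.7 and above strong) → strong

Note: R² never decreases when predictors are added, so it should not be used alone to compare models of different size.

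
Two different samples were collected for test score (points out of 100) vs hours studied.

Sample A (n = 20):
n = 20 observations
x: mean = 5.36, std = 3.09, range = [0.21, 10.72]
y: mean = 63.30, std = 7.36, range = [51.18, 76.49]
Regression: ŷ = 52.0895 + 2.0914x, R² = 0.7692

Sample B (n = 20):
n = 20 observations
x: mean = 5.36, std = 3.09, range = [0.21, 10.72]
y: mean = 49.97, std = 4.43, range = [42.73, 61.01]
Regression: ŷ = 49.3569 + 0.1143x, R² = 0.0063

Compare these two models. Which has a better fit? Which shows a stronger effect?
Model A has the better fit (R² = 0.7692 vs 0.0063). Model A shows the stronger effect (|β₁| = 2.0914 vs 0.1143).

Model Comparison:

Fit — compare R²:
- Model A: R² = 0.7692 → 76.92% of variance in test score explained
- Model B: R² = 0.0063 → 0.63% of variance in test score explained
- 0.7692 > 0.0063 → Model A has the better fit

Which has the larger per-hour effect? (|β₁|)
- Model A: β₁ = 2.0914 → predicted test score rises 2.0914 points per additional hour of study time
- Model B: β₁ = 0.1143 → predicted test score rises 0.1143 points per additional hour of study time
- |2.0914| > |0.1143| → Model A shows the stronger marginal effect

Notes:
- R² measures how tightly points cluster around the line; β₁ measures how steep the line is — they answer different questions.
- A steeper slope doesn't make a better model if the scatter around the line is large.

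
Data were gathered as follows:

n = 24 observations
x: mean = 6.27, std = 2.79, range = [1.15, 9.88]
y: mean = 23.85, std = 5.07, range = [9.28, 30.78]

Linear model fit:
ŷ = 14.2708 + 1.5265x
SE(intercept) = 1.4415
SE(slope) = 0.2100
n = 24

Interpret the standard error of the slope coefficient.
The slope 1.5265 is pinned down to within about ±0.2100 (one SE) by these data — relative uncertainty 13.8%, i.e. precise.

What SE measures:
- The standard error quantifies the sampling variability of the coefficient estimate
- It is the estimated standard deviation of β̂₁ across hypothetical repeated samples of the same size
- Smaller SE → more precise estimate

Relative precision:
- SE / |β̂₁| = 0.2100 / 1.5265 = 13.8%
- Rule of thumb (under 20%: precise; 20% to under 50%: moderately precise; 50% or more: imprecise) → precise

Link to interval estimation: a confidence interval for β₁ is β̂₁ ± t* × 0.2100, so SE sets the half-width per unit of t*.

What drives SE(β̂₁): wider spread of x values → smaller SE.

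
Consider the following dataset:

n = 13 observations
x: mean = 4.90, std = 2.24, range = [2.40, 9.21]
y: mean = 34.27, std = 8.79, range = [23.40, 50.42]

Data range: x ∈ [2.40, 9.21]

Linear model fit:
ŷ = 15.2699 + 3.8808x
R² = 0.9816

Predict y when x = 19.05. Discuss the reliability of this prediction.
ŷ = 89.1991 (extrapolation — x = 19.05 lies outside [2.40, 9.21], so reliability is low).

Prediction calculation:
ŷ = 15.2699 + 3.8808 × 19.05
ŷ = 89.1991

Reliability:
- Data range: x ∈ [2.40, 9.21]
- Prediction point: x = 19.05 is 9.84 units above the observed range → this is EXTRAPOLATION, not interpolation

Why that matters here:
- There are no observations near this x to validate the fitted line there
- The linear relationship may not hold outside the observed range

The R² = 0.9816 only validates the fit within [2.40, 9.21]; treat ŷ = 89.1991 with caution.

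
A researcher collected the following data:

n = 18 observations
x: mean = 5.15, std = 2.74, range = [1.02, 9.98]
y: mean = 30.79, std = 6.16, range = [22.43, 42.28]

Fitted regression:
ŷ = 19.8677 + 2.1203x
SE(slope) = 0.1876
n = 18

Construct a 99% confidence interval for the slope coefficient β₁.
The 99% CI for β₁ is (1.5724, 2.6682)

Confidence interval for the slope:

The 99% CI for β₁ is: β̂₁ ± t*(α/2, n-2) × SE(β̂₁)

Step 1: Find critical t-value
- Confidence level = 0.99
- Degrees of freedom = n - 2 = 18 - 2 = 16
- t*(α/2, 16) = 2.9208

Step 2: Calculate margin of error
Margin = 2.9208 × 0.1876 = 0.5479

Step 3: Construct interval
CI = 2.1203 ± 0.5479
CI = (1.5724, 2.6682)

Interpretation: each one-unit increase in x is associated with a change in mean y of between 1.5724 and 2.6682, with 99% confidence.
Since 0 is outside the interval, a two-sided test at α = 0.01 would reject H₀: β₁ = 0.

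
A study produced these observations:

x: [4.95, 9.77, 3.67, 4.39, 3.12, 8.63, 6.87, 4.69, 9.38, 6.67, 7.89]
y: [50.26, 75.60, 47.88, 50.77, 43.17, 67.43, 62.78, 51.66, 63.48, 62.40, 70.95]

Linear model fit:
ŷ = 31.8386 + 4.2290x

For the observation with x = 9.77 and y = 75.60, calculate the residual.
Residual = 2.4441

The residual is the difference between the actual value and the predicted value:

Residual = y - ŷ

Step 1: Calculate predicted value
ŷ = 31.8386 + 4.2290 × 9.77
ŷ = 73.1559

Step 2: Calculate residual
Residual = 75.60 - 73.1559
Residual = 2.4441

Interpretation: the model underestimates the actual value by 2.4441 at this point (positive residual → observation lies above the fitted line).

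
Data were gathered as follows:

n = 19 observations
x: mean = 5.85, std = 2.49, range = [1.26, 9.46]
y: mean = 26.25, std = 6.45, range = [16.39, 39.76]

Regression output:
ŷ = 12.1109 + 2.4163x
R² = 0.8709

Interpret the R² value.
R² = 0.8709 means 87.09% of the variation in y is explained by the linear relationship with x. This indicates a strong fit.

R² (coefficient of determination) measures the proportion of variance in y explained by the regression model.

Here R² = 0.8709:
- Explained: 87.09% of the variation in y
- Unexplained (residual): 100% − 87.09% = 12.91%
- Rule of thumb (below 0.3 weak; 0.3 to below 0.7 moderate; 0.7 and above strong) → strong

Note: R² says nothing about causation, and a high R² does not by itself mean the linear form is appropriate — check the residuals.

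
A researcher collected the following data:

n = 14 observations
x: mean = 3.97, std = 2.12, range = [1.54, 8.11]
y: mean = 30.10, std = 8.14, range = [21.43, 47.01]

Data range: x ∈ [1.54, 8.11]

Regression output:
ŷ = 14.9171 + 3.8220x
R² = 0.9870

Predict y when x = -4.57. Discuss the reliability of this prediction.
The equation gives ŷ = -2.5494; however x = -4.57 is 6.11 units below the observed range, so this extrapolated value should not be trusted.

Prediction calculation:
ŷ = 14.9171 + 3.8220 × (-4.57)
ŷ = -2.5494

Reliability:
- Data range: x ∈ [1.54, 8.11]
- Prediction point: x = -4.57 is 6.11 units below the observed range → this is EXTRAPOLATION, not interpolation

Why that matters here:
- The standard error of prediction grows with (x − x̄)², and x = -4.57 is far from x̄ = 3.97
- R² describes fit only over the sampled x values; it says nothing about behaviour beyond them
- There are no observations near this x to validate the fitted line there

Report the number if required, but flag clearly that it is an extrapolation.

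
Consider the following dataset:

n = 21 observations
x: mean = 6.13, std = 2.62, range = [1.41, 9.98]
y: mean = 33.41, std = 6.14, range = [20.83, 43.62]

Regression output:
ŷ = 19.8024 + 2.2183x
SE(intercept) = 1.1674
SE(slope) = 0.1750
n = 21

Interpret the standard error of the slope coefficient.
SE(β̂₁) = 0.1750 is the estimated standard deviation of the slope estimate across repeated samples; relative to β̂₁ = 2.2183 that is 7.9%, a precise estimate.

SE(β̂₁) = s / √Sxx, where s is the residual standard deviation and Sxx = Σ(x − x̄)². It is the yardstick for how far β̂₁ = 2.2183 could plausibly be from the true slope.

Relative precision:
- SE / |β̂₁| = 0.1750 / 2.2183 = 7.9%
- Rule of thumb (under 20%: precise; 20% to under 50%: moderately precise; 50% or more: imprecise) → precise

Rough 95% range (±2 SE): 2.2183 ± 0.3500 → (1.8683, 2.5683).

What drives SE(β̂₁): wider spread of x values → smaller SE; larger n (here n = 21) → smaller SE; more residual scatter → larger SE.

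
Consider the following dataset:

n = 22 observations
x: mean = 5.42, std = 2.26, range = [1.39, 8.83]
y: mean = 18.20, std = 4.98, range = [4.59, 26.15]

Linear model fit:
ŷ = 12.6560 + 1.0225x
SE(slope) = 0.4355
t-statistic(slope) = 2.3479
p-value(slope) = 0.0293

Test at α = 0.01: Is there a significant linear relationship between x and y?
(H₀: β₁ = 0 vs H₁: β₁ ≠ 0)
p-value = 0.0293 ≥ α = 0.01, so we fail to reject H₀. The relationship is not significant.

Hypothesis test for the slope coefficient:

H₀: β₁ = 0 (no linear relationship)
H₁: β₁ ≠ 0 (linear relationship exists)

Test statistic: t = β̂₁ / SE(β̂₁) = 1.0225 / 0.4355 = 2.3479

The p-value (0.0293) is the probability, under H₀, of a t-statistic at least as extreme as |t| = 2.3479 (two-sided, df = n − 2 = 20).

Decision rule: reject H₀ if p-value < α.
p-value = 0.0293 ≥ α = 0.01 → fail to reject H₀.

There is not sufficient evidence at the 1% significance level to conclude that a linear relationship exists between x and y.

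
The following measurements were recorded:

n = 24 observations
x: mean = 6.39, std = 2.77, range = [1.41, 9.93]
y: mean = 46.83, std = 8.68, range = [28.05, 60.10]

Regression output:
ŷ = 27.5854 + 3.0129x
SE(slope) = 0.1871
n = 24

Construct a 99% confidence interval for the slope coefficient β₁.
The 99% CI for β₁ is (2.4855, 3.5403)

Confidence interval for the slope:

The 99% CI for β₁ is: β̂₁ ± t*(α/2, n-2) × SE(β̂₁)

Step 1: Find critical t-value
- Confidence level = 0.99
- Degrees of freedom = n - 2 = 24 - 2 = 22
- t*(α/2, 22) = 2.8188

Step 2: Calculate margin of error
Margin = 2.8188 × 0.1871 = 0.5274

Step 3: Construct interval
CI = 3.0129 ± 0.5274
CI = (2.4855, 3.5403)

Interpretation: intervals built this way capture the true β₁ in 99% of repeated samples; here the plausible range for the per-unit effect of x on y is 2.4855 to 3.5403.
The interval does not include 0, suggesting a significant linear relationship.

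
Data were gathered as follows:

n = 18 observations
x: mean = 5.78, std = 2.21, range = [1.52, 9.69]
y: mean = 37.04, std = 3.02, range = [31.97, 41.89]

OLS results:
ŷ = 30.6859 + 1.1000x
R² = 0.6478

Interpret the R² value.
The model explains 64.78% of the variance in y (R² = 0.6478), leaving 35.22% unexplained; the fit is moderate.

R² (coefficient of determination) measures the proportion of variance in y explained by the regression model.

Here R² = 0.6478:
- Explained: 64.78% of the variation in y
- Unexplained (residual): 100% − 64.78% = 35.22%
- Rule of thumb (below 0.3 weak; 0.3 to below 0.7 moderate; 0.7 and above strong) → moderate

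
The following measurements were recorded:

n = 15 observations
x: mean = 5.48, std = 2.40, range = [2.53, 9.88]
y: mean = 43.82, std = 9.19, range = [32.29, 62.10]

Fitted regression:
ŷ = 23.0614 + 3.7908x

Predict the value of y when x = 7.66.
ŷ = 52.0989

Plug x = 7.66 into the fitted line:

ŷ = 23.0614 + 3.7908 × 7.66
ŷ = 23.0614 + 29.0375
ŷ = 52.0989

This is the fitted mean response at that x — an individual observation would come with a wider prediction interval.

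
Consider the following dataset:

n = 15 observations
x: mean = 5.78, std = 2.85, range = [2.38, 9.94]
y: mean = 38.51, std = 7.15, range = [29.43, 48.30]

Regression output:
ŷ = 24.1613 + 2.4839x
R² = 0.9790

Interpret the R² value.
The model explains 97.90% of the variance in y (R² = 0.9790), leaving 2.10% unexplained; the fit is strong.

The coefficient of determination R² is the fraction of the total variation in y that the fitted line accounts for.

Here R² = 0.9790:
- Explained: 97.90% of the variation in y
- Unexplained (residual): 100% − 97.90% = 2.10%
- Rule of thumb (below 0.3 weak; 0.3 to below 0.7 moderate; 0.7 and above strong) → strong

Note: R² never decreases when predictors are added, so it should not be used alone to compare models of different size.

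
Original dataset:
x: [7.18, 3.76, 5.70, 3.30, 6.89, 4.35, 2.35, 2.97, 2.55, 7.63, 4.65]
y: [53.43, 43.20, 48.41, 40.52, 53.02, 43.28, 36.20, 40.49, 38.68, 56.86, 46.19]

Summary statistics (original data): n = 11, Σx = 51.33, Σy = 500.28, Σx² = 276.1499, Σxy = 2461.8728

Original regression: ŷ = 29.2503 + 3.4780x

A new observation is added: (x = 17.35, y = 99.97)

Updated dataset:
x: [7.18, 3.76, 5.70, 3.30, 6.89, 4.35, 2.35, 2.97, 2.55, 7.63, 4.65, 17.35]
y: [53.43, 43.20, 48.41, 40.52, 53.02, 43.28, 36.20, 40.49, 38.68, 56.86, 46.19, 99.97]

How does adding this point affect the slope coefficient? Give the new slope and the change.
The slope changes from 3.4780 to 4.1333 (change of +0.6553, or +18.8%).

The new point has HIGH LEVERAGE: x = 17.35 is far from the original mean x̄ = 51.33/11 ≈ 4.67 (original range [2.35, 7.63]).

Step 1: Update the sums with the new point (n goes from 11 to 12)
Σx  = 51.33 + 17.35 = 68.68
Σy  = 500.28 + 99.97 = 600.25
Σx² = 276.1499 + 17.35² = 276.1499 + 301.0225 = 577.1724
Σxy = 2461.8728 + 17.35×99.97 = 2461.8728 + 1734.4795 = 4196.3523

Step 2: Recompute the slope with b₁ = (nΣxy − ΣxΣy) / (nΣx² − (Σx)²)
Numerator   = 12×4196.3523 − 68.68×600.25 = 50356.2276 − 41225.1700 = 9131.0576
Denominator = 12×577.1724 − 68.68² = 6926.0688 − 4716.9424 = 2209.1264
b₁(new) = 9131.0576 / 2209.1264 = 4.1333

(Same formula on the original sums: (11×2461.8728 − 51.33×500.28) / (11×276.1499 − 51.33²) = 1401.2284 / 402.8800 = 3.4780, matching the given fit.)

Step 3: Change in slope
Δβ₁ = 4.1333 − 3.4780 = +0.6553
Relative change = +0.6553 / 3.4780 × 100% = +18.8%
→ the slope increases when the point is added.

A high-leverage point only changes the slope if it is off the original line; here y = 99.97 is above the original trend, so the slope increases.
In practice: investigate whether it comes from the same population as the rest of the sample.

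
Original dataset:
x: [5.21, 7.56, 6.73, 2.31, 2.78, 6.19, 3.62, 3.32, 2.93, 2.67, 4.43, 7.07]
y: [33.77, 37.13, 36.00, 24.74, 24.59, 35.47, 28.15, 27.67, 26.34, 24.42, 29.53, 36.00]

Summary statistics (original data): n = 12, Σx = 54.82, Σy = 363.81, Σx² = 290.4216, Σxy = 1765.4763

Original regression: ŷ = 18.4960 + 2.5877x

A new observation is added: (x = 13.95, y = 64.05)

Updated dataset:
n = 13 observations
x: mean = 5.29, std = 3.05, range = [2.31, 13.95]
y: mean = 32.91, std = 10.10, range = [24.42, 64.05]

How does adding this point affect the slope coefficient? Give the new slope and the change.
The slope changes from 2.5877 to 3.2632 (change of +0.6755, or +26.1%).

The new point has HIGH LEVERAGE: x = 13.95 is far from the original mean x̄ = 54.82/12 ≈ 4.57 (original range [2.31, 7.56]).

Step 1: Update the sums with the new point (n goes from 12 to 13)
Σx  = 54.82 + 13.95 = 68.77
Σy  = 363.81 + 64.05 = 427.86
Σx² = 290.4216 + 13.95² = 290.4216 + 194.6025 = 485.0241
Σxy = 1765.4763 + 13.95×64.05 = 1765.4763 + 893.4975 = 2658.9738

Step 2: Recompute the slope with b₁ = (nΣxy − ΣxΣy) / (nΣx² − (Σx)²)
Numerator   = 13×2658.9738 − 68.77×427.86 = 34566.6594 − 29423.9322 = 5142.7272
Denominator = 13×485.0241 − 68.77² = 6305.3133 − 4729.3129 = 1576.0004
b₁(new) = 5142.7272 / 1576.0004 = 3.2632

(Same formula on the original sums: (12×1765.4763 − 54.82×363.81) / (12×290.4216 − 54.82²) = 1241.6514 / 479.8268 = 2.5877, matching the given fit.)

Step 3: Change in slope
Δβ₁ = 3.2632 − 2.5877 = +0.6755
Relative change = +0.6755 / 2.5877 × 100% = +26.1%
→ the slope increases when the point is added.

A high-leverage point only changes the slope if it is off the original line; here y = 64.05 is above the original trend, so the slope increases.
In practice: refit with and without it and report both if conclusions differ; check such a point for data-entry or measurement error.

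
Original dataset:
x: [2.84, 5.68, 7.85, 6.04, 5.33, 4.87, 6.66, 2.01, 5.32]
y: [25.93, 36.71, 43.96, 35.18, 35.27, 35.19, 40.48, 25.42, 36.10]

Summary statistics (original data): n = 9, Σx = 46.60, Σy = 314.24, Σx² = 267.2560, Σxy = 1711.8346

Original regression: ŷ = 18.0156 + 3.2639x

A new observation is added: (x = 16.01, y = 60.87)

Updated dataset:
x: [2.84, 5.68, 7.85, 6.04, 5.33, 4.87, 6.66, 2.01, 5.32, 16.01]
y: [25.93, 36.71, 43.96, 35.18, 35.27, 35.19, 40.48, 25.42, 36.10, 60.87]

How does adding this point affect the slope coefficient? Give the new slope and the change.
New slope β₁ = 2.5674 versus 3.2639 before: a change of -0.6965 (-21.3%).

x = 16.01 lies well outside the original x-range [2.01, 7.85] (x̄ ≈ 5.18), so this observation has high leverage and can move the slope substantially.

Step 1: Update the sums with the new point (n goes from 9 to 10)
Σx  = 46.60 + 16.01 = 62.61
Σy  = 314.24 + 60.87 = 375.11
Σx² = 267.2560 + 16.01² = 267.2560 + 256.3201 = 523.5761
Σxy = 1711.8346 + 16.01×60.87 = 1711.8346 + 974.5287 = 2686.3633

Step 2: Recompute the slope with b₁ = (nΣxy − ΣxΣy) / (nΣx² − (Σx)²)
Numerator   = 10×2686.3633 − 62.61×375.11 = 26863.6330 − 23485.6371 = 3377.9959
Denominator = 10×523.5761 − 62.61² = 5235.7610 − 3920.0121 = 1315.7489
b₁(new) = 3377.9959 / 1315.7489 = 2.5674

(Same formula on the original sums: (9×1711.8346 − 46.60×314.24) / (9×267.2560 − 46.60²) = 762.9274 / 233.7440 = 3.2639, matching the given fit.)

Step 3: Change in slope
Δβ₁ = 2.5674 − 3.2639 = -0.6965
Relative change = -0.6965 / 3.2639 × 100% = -21.3%
→ the slope decreases when the point is added.

A high-leverage point only changes the slope if it is off the original line; here y = 60.87 is below the original trend, so the slope decreases.
In practice: examine leverage (hᵢ) and Cook's distance rather than deleting it automatically.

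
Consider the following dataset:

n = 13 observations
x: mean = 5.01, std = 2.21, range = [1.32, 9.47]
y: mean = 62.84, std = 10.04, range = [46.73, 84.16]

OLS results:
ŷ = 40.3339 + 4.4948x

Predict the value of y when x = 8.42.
ŷ = 78.1801

x = 8.42 lies inside the observed range [1.32, 9.47], so the fitted equation applies directly:

ŷ = 40.3339 + 4.4948 × 8.42
ŷ = 40.3339 + 37.8462
ŷ = 78.1801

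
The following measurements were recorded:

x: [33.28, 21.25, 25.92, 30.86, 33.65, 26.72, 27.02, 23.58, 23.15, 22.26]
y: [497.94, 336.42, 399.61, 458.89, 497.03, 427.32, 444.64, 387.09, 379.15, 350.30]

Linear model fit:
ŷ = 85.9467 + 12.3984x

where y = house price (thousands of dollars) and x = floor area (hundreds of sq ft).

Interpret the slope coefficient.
An increase of one hundred sq ft in floor area is associated with a 12.3984 thousand dollars increase in predicted house price.

β₁ = 12.3984 is the change in predicted house price (thousand dollars) per additional hundred sq ft of floor area.

Interpretation:
- Floor area up by 1 hundred sq ft → predicted house price increases by 12.3984 thousand dollars
- This is a linear approximation: the same per-unit change is assumed across the whole observed x range

The intercept β₀ = 85.9467 is the predicted house price when floor area = 0; since the smallest observed x is 21.25, this is an extrapolation and mainly anchors the line.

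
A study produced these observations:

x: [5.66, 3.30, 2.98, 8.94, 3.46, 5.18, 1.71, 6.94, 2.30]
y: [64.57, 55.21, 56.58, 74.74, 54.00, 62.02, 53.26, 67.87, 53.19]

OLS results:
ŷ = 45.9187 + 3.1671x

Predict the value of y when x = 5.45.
ŷ = 63.1794

To predict y for x = 5.45, substitute into the regression equation:

ŷ = 45.9187 + 3.1671 × 5.45
ŷ = 45.9187 + 17.2607
ŷ = 63.1794

This is the fitted mean response at that x — an individual observation would come with a wider prediction interval.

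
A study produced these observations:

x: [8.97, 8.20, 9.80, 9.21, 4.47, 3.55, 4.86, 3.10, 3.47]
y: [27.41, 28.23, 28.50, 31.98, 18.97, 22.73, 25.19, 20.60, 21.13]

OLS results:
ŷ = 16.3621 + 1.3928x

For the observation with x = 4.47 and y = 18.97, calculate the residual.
Residual = -3.6179

The residual is the difference between the actual value and the predicted value:

Residual = y - ŷ

Step 1: Calculate predicted value
ŷ = 16.3621 + 1.3928 × 4.47
ŷ = 22.5879

Step 2: Calculate residual
Residual = 18.97 - 22.5879
Residual = -3.6179

The residual is negative, so the observed y = 18.97 sits below the regression line (the line overestimates it by 3.6179).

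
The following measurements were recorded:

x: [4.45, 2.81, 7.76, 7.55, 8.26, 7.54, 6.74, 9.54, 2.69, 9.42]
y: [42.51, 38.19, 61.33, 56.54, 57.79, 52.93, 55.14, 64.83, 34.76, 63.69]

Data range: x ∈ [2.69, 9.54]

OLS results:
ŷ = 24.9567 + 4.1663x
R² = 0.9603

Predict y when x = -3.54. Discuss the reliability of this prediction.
ŷ = 10.2080, but this is extrapolation (below the data range [2.69, 9.54]) and may be unreliable.

Prediction calculation:
ŷ = 24.9567 + 4.1663 × (-3.54)
ŷ = 10.2080

Reliability:
- Data range: x ∈ [2.69, 9.54]
- Prediction point: x = -3.54 is 6.23 units below the observed range → this is EXTRAPOLATION, not interpolation

Why that matters here:
- Real relationships often flatten, saturate, or turn nonlinear at extremes
- There are no observations near this x to validate the fitted line there
- R² describes fit only over the sampled x values; it says nothing about behaviour beyond them

The R² = 0.9603 only validates the fit within [2.69, 9.54]; treat ŷ = 10.2080 with caution.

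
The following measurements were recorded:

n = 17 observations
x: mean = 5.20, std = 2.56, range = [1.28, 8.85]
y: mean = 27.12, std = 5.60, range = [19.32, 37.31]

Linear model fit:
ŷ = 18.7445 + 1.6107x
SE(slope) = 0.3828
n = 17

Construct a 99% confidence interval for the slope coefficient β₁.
The 99% CI for β₁ is (0.4827, 2.7387)

Confidence interval for the slope:

The 99% CI for β₁ is: β̂₁ ± t*(α/2, n-2) × SE(β̂₁)

Step 1: Find critical t-value
- Confidence level = 0.99
- Degrees of freedom = n - 2 = 17 - 2 = 15
- t*(α/2, 15) = 2.9467

Step 2: Calculate margin of error
Margin = 2.9467 × 0.3828 = 1.1280

Step 3: Construct interval
CI = 1.6107 ± 1.1280
CI = (0.4827, 2.7387)

Interpretation: We are 99% confident that the true slope β₁ lies between 0.4827 and 2.7387.
Both endpoints are positive, so the data support a genuinely positive slope at this confidence level.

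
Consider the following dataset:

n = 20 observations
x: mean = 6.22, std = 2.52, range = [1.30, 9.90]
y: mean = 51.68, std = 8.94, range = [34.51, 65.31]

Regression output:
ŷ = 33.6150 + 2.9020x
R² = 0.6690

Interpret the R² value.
R² = 0.6690 means 66.90% of the variation in y is explained by the linear relationship with x. This indicates a moderate fit.

The coefficient of determination R² is the fraction of the total variation in y that the fitted line accounts for.

Here R² = 0.6690:
- Explained: 66.90% of the variation in y
- Unexplained (residual): 100% − 66.90% = 33.10%
- Rule of thumb (below 0.3 weak; 0.3 to below 0.7 moderate; 0.7 and above strong) → moderate

Note: R² never decreases when predictors are added, so it should not be used alone to compare models of different size.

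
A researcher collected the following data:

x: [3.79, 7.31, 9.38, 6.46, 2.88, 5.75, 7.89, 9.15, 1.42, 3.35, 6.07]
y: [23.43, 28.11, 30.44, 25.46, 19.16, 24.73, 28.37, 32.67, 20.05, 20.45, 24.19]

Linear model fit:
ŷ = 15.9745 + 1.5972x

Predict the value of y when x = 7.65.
ŷ = 28.1931

Plug x = 7.65 into the fitted line:

ŷ = 15.9745 + 1.5972 × 7.65
ŷ = 15.9745 + 12.2186
ŷ = 28.1931

This is the fitted mean response at that x — an individual observation would come with a wider prediction interval.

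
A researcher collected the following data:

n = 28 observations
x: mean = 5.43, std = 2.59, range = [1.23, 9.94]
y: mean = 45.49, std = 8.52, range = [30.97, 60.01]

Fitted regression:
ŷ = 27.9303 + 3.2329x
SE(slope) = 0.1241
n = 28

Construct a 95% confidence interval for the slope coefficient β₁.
The 95% CI for β₁ is (2.9778, 3.4880)

Confidence interval for the slope:

The 95% CI for β₁ is: β̂₁ ± t*(α/2, n-2) × SE(β̂₁)

Step 1: Find critical t-value
- Confidence level = 0.95
- Degrees of freedom = n - 2 = 28 - 2 = 26
- t*(α/2, 26) = 2.0555

Step 2: Calculate margin of error
Margin = 2.0555 × 0.1241 = 0.2551

Step 3: Construct interval
CI = 3.2329 ± 0.2551
CI = (2.9778, 3.4880)

Interpretation: We are 95% confident that the true slope β₁ lies between 2.9778 and 3.4880.
The interval does not include 0, suggesting a significant linear relationship.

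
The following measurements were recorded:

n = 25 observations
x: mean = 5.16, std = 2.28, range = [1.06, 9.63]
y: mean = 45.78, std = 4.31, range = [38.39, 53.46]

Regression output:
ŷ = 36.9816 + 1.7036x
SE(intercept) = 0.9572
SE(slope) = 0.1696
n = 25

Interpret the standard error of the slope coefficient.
SE(β̂₁) = 0.1696 is the estimated standard deviation of the slope estimate across repeated samples; relative to β̂₁ = 1.7036 that is 10.0%, a precise estimate.

SE(β̂₁) = 0.1696 says: if we drew many samples of n = 25 from the same population and refit each time, the fitted slopes would scatter with a standard deviation of roughly 0.1696 around the true β₁.

Relative precision:
- SE / |β̂₁| = 0.1696 / 1.7036 = 10.0%
- Rule of thumb (under 20%: precise; 20% to under 50%: moderately precise; 50% or more: imprecise) → precise

Rough 95% range (±2 SE): 1.7036 ± 0.3392 → (1.3644, 2.0428).

What drives SE(β̂₁): larger n (here n = 25) → smaller SE.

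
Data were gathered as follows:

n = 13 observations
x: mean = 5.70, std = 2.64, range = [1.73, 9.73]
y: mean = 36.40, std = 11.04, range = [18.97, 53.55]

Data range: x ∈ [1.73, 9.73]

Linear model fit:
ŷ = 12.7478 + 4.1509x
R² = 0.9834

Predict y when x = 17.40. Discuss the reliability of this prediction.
The equation gives ŷ = 84.9735; however x = 17.40 is 7.67 units above the observed range, so this extrapolated value should not be trusted.

Prediction calculation:
ŷ = 12.7478 + 4.1509 × 17.40
ŷ = 84.9735

Reliability:
- Data range: x ∈ [1.73, 9.73]
- Prediction point: x = 17.40 is 7.67 units above the observed range → this is EXTRAPOLATION, not interpolation

Why that matters here:
- Real relationships often flatten, saturate, or turn nonlinear at extremes
- The linear relationship may not hold outside the observed range

A defensible statement: 'if the linear trend continued to x = 17.40, y would be about 84.9735' — the premise is untested.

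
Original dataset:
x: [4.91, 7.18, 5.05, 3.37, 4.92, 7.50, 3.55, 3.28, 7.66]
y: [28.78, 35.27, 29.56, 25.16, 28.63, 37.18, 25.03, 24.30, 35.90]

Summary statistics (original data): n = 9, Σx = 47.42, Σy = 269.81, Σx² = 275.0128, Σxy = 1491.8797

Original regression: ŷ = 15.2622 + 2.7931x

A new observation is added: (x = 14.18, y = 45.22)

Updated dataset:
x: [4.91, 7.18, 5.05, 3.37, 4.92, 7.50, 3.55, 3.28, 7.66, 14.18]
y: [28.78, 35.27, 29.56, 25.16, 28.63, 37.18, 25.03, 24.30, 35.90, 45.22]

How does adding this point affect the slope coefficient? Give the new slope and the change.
Adding the point moves β₁ from 2.7931 to 1.9923, i.e. it decreases by 0.8008 (-28.7%).

The new point has HIGH LEVERAGE: x = 14.18 is far from the original mean x̄ = 47.42/9 ≈ 5.27 (original range [3.28, 7.66]).

Step 1: Update the sums with the new point (n goes from 9 to 10)
Σx  = 47.42 + 14.18 = 61.60
Σy  = 269.81 + 45.22 = 315.03
Σx² = 275.0128 + 14.18² = 275.0128 + 201.0724 = 476.0852
Σxy = 1491.8797 + 14.18×45.22 = 1491.8797 + 641.2196 = 2133.0993

Step 2: Recompute the slope with b₁ = (nΣxy − ΣxΣy) / (nΣx² − (Σx)²)
Numerator   = 10×2133.0993 − 61.60×315.03 = 21330.9930 − 19405.8480 = 1925.1450
Denominator = 10×476.0852 − 61.60² = 4760.8520 − 3794.5600 = 966.2920
b₁(new) = 1925.1450 / 966.2920 = 1.9923

(Same formula on the original sums: (9×1491.8797 − 47.42×269.81) / (9×275.0128 − 47.42²) = 632.5271 / 226.4588 = 2.7931, matching the given fit.)

Step 3: Change in slope
Δβ₁ = 1.9923 − 2.7931 = -0.8008
Relative change = -0.8008 / 2.7931 × 100% = -28.7%
→ the slope decreases when the point is added.

Because the point sits below the extension of the original line at a high-leverage x, it tilts the fit down.
In practice: investigate whether it comes from the same population as the rest of the sample.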